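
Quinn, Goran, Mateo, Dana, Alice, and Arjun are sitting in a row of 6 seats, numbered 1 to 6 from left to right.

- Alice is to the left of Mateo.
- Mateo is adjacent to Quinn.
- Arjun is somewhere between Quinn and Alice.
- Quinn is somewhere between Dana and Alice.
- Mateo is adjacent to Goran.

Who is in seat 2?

With clues 1–3, Mateo and Quinn are ruled out for seat 2.
With clues 1–4, Dana is ruled out for seat 2.
With clues 1–5, Alice and Goran are ruled out for seat 2.
So seat 2 is Arjun.

Arjun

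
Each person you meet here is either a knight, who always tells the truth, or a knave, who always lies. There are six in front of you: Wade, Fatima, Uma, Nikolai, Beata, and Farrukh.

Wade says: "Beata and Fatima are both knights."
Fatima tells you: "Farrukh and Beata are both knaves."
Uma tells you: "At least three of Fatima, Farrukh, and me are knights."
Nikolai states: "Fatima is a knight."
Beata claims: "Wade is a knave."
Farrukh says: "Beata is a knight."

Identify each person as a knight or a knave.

Wade: knave, Fatima: knave, Uma: knave, Nikolai: knave, Beata: knight, Farrukh: knight

Consider Wade. Suppose Wade is a knight.
Then no assignment of the remaining roles makes every statement match its speaker's type — contradiction.
So Wade is a knave.
With that fixed, Beata's statement is true, so Beata is a knight.
With that fixed, Farrukh's statement is true, so Farrukh is a knight.
With that fixed, Fatima's statement is false, so Fatima is a knave.
With that fixed, Uma's statement is false, so Uma is a knave.
With that fixed, Nikolai's statement is false, so Nikolai is a knave.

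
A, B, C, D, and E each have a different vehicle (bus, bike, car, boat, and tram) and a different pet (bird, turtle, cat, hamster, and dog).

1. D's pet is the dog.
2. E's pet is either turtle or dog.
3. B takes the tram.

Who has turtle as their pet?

Clue 1 rules out D for the one with pet turtle.
With clues 1–2, A, B, and C are impossible for the one with pet turtle.
That leaves E.

E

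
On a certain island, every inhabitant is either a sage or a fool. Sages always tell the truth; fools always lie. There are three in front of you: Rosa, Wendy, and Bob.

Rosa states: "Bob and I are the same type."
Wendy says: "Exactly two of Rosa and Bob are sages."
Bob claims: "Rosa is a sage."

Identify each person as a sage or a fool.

Consider Rosa. Suppose Rosa is a fool.
Then no assignment of the remaining roles makes every statement match its speaker's type — contradiction.
So Rosa is a sage.
With that fixed, Bob's statement is true, so Bob is a sage.
With that fixed, Wendy's statement is true, so Wendy is a sage.

Rosa: sage, Wendy: sage, Bob: sage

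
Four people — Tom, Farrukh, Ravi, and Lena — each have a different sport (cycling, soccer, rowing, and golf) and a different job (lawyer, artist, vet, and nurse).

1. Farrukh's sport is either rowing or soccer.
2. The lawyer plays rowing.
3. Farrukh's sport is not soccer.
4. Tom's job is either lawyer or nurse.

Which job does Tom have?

nurse

With clues 1–3, lawyer is impossible for Tom's job.
With clues 1–4, artist and vet are impossible for Tom's job.
That leaves nurse.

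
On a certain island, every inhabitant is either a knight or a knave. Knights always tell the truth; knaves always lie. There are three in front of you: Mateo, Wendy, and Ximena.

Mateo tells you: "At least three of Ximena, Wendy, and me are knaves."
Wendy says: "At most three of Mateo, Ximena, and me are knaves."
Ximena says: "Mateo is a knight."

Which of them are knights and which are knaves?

Mateo: knave, Wendy: knight, Ximena: knave

Regardless of anyone's role, Wendy's statement is true, so Wendy is a knight.
With that fixed, Mateo's statement is false, so Mateo is a knave.
With that fixed, Ximena's statement is false, so Ximena is a knave.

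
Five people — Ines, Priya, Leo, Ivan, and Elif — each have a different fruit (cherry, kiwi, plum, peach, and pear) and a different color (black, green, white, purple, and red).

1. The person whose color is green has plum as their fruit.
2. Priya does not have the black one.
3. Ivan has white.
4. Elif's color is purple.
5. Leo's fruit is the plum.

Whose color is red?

With clues 1–3, Ivan is impossible for the one with color red.
With clues 1–4, Elif is impossible for the one with color red.
With clues 1–5, Ines and Leo are impossible for the one with color red.
That leaves Priya.

Priya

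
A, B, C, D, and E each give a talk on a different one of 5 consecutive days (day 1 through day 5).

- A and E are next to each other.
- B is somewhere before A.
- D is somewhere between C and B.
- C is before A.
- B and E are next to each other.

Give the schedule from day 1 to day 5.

C, D, B, E, A

From clues 1–2: B is in {1,2,3}.
From clues 1–3: B is in {1,3}.
From clues 1–4: D → day 2.
From clues 1–5: C → day 1, B → day 3, E → day 4, A → day 5.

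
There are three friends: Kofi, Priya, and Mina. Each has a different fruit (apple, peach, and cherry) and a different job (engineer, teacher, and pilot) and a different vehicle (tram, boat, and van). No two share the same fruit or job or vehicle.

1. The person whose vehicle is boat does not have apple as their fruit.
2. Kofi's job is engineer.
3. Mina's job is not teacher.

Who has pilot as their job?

With clues 1–2, Kofi is impossible for the one with job pilot.
With clues 1–3, Priya is impossible for the one with job pilot.
That leaves Mina.

Mina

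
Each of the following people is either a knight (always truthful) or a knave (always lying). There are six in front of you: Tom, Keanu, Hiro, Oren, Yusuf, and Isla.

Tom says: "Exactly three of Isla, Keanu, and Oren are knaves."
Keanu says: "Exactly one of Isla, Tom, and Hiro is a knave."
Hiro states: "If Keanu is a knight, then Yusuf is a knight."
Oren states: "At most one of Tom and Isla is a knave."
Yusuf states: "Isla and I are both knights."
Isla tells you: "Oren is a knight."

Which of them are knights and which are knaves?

Consider Tom. Suppose Tom is a knight.
Then no assignment of the remaining roles makes every statement match its speaker's type — contradiction.
So Tom is a knave.
Consider Keanu. Suppose Keanu is a knave.
Then no assignment of the remaining roles makes every statement match its speaker's type — contradiction.
So Keanu is a knight.
Consider Hiro. Suppose Hiro is a knave.
Then Keanu's statement comes out false, contradicting Keanu being a knight.
So Hiro is a knight.
Consider Oren. Suppose Oren is a knave.
Then no assignment of the remaining roles makes every statement match its speaker's type — contradiction.
So Oren is a knight.
With that fixed, Isla's statement is true, so Isla is a knight.
Consider Yusuf. Suppose Yusuf is a knave.
Then Hiro's statement comes out false, contradicting Hiro being a knight.
So Yusuf is a knight.

Tom: knave, Keanu: knight, Hiro: knight, Oren: knight, Yusuf: knight, Isla: knight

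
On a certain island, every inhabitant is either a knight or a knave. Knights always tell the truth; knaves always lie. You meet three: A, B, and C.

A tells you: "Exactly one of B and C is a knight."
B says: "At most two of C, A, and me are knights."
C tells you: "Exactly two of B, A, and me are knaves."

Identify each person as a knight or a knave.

Consider A. Suppose A is a knave.
Then no assignment of the remaining roles makes every statement match its speaker's type — contradiction.
So A is a knight.
Consider B. Suppose B is a knave.
Then B's own statement would have to be false, but it can't be — contradiction.
So B is a knight.
With that fixed, C's statement is false, so C is a knave.

A: knight, B: knight, C: knave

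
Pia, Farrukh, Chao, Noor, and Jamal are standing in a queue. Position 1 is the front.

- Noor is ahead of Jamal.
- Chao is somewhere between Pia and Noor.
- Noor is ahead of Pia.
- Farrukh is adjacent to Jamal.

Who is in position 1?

Noor

With clue 1, Jamal is ruled out for position 1.
With clues 1–2, Chao is ruled out for position 1.
With clues 1–3, Pia is ruled out for position 1.
With clues 1–4, Farrukh is ruled out for position 1.
So position 1 is Noor.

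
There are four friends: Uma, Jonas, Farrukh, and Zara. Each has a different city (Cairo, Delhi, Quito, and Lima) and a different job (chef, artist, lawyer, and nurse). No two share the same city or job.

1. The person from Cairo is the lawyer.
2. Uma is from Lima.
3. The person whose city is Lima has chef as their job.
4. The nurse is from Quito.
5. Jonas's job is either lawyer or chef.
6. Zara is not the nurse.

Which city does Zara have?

Delhi

With clues 1–2, Lima is impossible for Zara's city.
With clues 1–5, Cairo is impossible for Zara's city.
With clues 1–6, Quito is impossible for Zara's city.
That leaves Delhi.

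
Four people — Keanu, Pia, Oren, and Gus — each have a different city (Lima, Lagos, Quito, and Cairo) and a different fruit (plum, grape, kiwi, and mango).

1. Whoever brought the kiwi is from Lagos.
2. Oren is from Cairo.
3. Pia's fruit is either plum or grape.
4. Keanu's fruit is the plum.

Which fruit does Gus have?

kiwi

With clues 1–4, grape, mango, and plum are impossible for Gus's fruit.
That leaves kiwi.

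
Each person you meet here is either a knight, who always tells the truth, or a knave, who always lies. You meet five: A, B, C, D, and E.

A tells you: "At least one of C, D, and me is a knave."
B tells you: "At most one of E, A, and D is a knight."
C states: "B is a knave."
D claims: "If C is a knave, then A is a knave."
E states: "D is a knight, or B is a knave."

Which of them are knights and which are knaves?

Consider A. Suppose A is a knave.
Then A's own statement would have to be false, but it can't be — contradiction.
So A is a knight.
Consider B. Suppose B is a knave.
Then no assignment of the remaining roles makes every statement match its speaker's type — contradiction.
So B is a knight.
With that fixed, C's statement is false, so C is a knave.
With that fixed, D's statement is false, so D is a knave.
With that fixed, E's statement is false, so E is a knave.

A: knight, B: knight, C: knave, D: knave, E: knave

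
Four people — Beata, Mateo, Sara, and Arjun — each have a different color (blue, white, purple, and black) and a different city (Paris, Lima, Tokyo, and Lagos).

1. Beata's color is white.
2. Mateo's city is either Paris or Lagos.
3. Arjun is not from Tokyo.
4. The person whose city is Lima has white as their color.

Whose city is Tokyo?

With clues 1–2, Mateo is impossible for the one with city Tokyo.
With clues 1–3, Arjun is impossible for the one with city Tokyo.
With clues 1–4, Beata is impossible for the one with city Tokyo.
That leaves Sara.

Sara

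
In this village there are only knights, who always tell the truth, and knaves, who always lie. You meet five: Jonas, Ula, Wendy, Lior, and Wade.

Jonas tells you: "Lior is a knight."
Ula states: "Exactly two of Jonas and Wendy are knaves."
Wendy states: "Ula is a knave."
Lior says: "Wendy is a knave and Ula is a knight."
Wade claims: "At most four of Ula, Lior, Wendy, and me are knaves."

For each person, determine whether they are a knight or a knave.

Regardless of anyone's role, Wade's statement is true, so Wade is a knight.
Consider Jonas. Suppose Jonas is a knight.
Then no assignment of the remaining roles makes every statement match its speaker's type — contradiction.
So Jonas is a knave.
Consider Ula. Suppose Ula is a knight.
Then no assignment of the remaining roles makes every statement match its speaker's type — contradiction.
So Ula is a knave.
With that fixed, Wendy's statement is true, so Wendy is a knight.
With that fixed, Lior's statement is false, so Lior is a knave.

Jonas: knave, Ula: knave, Wendy: knight, Lior: knave, Wade: knight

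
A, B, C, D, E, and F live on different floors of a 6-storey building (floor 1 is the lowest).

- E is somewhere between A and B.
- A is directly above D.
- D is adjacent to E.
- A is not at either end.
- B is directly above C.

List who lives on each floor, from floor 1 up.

From clue 1: E is in {2,3,4,5}.
From clues 1–3: A is in {4,5,6}.
From clues 1–4: A is in {4,5}.
From clues 1–5: C → floor 1, B → floor 2, E → floor 3, D → floor 4, A → floor 5, F → floor 6.

C, B, E, D, A, F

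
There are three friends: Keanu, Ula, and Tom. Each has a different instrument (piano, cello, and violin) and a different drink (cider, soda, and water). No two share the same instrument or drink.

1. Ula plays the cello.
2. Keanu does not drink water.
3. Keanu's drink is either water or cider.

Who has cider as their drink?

With clues 1–3, Tom and Ula are impossible for the one with drink cider.
That leaves Keanu.

Keanu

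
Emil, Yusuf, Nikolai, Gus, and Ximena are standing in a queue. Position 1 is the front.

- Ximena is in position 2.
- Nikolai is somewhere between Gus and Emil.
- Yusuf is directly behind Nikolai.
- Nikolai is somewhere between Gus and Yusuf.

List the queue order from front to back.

Gus, Ximena, Nikolai, Yusuf, Emil

From clue 1: Ximena → position 2.
From clues 1–2: Nikolai is in {3,4}.
From clues 1–3: Nikolai → position 3, Yusuf → position 4.
From clues 1–4: Gus → position 1, Emil → position 5.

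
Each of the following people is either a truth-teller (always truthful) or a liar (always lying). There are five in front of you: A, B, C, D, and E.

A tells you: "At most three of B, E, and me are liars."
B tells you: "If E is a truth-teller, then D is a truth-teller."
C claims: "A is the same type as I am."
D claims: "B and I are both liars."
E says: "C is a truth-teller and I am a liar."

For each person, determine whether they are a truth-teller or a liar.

A: truth-teller, B: truth-teller, C: liar, D: liar, E: liar

Regardless of anyone's role, A's statement is true, so A is a truth-teller.
Consider B. Suppose B is a liar.
Then whichever role D has, D's statement has the wrong truth value — contradiction.
So B is a truth-teller.
With that fixed, D's statement is false, so D is a liar.
Consider C. Suppose C is a truth-teller.
Then whichever role E has, E's statement has the wrong truth value — contradiction.
So C is a liar.
With that fixed, E's statement is false, so E is a liar.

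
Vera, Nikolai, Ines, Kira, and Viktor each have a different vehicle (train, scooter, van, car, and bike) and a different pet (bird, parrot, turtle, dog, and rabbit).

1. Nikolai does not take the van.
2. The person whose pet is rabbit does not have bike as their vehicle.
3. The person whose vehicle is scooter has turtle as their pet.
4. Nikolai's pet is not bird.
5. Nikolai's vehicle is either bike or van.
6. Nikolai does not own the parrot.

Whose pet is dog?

Nikolai

With clues 1–6, Ines, Kira, Vera, and Viktor are impossible for the one with pet dog.
That leaves Nikolai.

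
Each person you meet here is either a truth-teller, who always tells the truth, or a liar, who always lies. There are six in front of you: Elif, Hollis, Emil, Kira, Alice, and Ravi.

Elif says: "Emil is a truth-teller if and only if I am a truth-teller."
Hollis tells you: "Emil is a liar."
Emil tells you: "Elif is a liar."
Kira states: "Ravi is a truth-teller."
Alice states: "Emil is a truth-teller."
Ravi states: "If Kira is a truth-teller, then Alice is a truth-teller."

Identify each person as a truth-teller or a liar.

Consider Elif. Suppose Elif is a truth-teller.
Then no assignment of the remaining roles makes every statement match its speaker's type — contradiction.
So Elif is a liar.
With that fixed, Emil's statement is true, so Emil is a truth-teller.
With that fixed, Alice's statement is true, so Alice is a truth-teller.
With that fixed, Ravi's statement is true, so Ravi is a truth-teller.
With that fixed, Hollis's statement is false, so Hollis is a liar.
With that fixed, Kira's statement is true, so Kira is a truth-teller.

Elif: liar, Hollis: liar, Emil: truth-teller, Kira: truth-teller, Alice: truth-teller, Ravi: truth-teller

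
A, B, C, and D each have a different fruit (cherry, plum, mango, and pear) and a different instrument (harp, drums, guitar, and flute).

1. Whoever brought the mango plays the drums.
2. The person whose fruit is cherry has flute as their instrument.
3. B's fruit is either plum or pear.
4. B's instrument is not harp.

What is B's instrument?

guitar

With clues 1–3, drums and flute are impossible for B's instrument.
With clues 1–4, harp is impossible for B's instrument.
That leaves guitar.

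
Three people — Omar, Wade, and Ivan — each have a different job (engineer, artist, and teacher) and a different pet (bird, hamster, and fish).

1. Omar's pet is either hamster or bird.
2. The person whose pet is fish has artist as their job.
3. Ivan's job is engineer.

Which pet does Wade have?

fish

With clues 1–3, bird and hamster are impossible for Wade's pet.
That leaves fish.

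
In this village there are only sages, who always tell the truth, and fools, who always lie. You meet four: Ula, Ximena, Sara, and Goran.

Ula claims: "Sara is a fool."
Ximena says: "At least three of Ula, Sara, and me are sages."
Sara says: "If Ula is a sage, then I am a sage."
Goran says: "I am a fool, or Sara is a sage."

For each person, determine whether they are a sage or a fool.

Consider Ula. Suppose Ula is a sage.
Then no assignment of the remaining roles makes every statement match its speaker's type — contradiction.
So Ula is a fool.
With that fixed, Ximena's statement is false, so Ximena is a fool.
With that fixed, Sara's statement is true, so Sara is a sage.
With that fixed, Goran's statement is true, so Goran is a sage.

Ula: fool, Ximena: fool, Sara: sage, Goran: sage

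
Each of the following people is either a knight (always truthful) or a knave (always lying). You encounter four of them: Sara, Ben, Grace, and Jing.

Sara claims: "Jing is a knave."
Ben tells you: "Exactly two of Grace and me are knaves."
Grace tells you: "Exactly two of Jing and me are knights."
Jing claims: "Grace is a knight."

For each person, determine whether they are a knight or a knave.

Consider Sara. Suppose Sara is a knight.
Then no assignment of the remaining roles makes every statement match its speaker's type — contradiction.
So Sara is a knave.
Consider Ben. Suppose Ben is a knight.
Then Ben's own statement would have to be true, but it can't be — contradiction.
So Ben is a knave.
Consider Grace. Suppose Grace is a knave.
Then Ben's statement comes out true, contradicting Ben being a knave.
So Grace is a knight.
With that fixed, Jing's statement is true, so Jing is a knight.

Sara: knave, Ben: knave, Grace: knight, Jing: knight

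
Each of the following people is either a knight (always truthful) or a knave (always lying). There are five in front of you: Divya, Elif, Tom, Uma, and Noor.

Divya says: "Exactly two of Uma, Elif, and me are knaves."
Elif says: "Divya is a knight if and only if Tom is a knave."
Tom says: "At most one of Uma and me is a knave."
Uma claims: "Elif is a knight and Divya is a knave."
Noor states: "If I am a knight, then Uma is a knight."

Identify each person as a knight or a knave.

Consider Divya. Suppose Divya is a knight.
Then no assignment of the remaining roles makes every statement match its speaker's type — contradiction.
So Divya is a knave.
Consider Elif. Suppose Elif is a knave.
Then no assignment of the remaining roles makes every statement match its speaker's type — contradiction.
So Elif is a knight.
With that fixed, Uma's statement is true, so Uma is a knight.
With that fixed, Noor's statement is true, so Noor is a knight.
With that fixed, Tom's statement is true, so Tom is a knight.

Divya: knave, Elif: knight, Tom: knight, Uma: knight, Noor: knight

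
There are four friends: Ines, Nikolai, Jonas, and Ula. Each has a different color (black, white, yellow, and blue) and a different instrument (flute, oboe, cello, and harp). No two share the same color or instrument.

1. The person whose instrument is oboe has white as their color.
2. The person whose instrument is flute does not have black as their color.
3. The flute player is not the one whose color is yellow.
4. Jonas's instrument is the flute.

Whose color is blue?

Jonas

With clues 1–4, Ines, Nikolai, and Ula are impossible for the one with color blue.
That leaves Jonas.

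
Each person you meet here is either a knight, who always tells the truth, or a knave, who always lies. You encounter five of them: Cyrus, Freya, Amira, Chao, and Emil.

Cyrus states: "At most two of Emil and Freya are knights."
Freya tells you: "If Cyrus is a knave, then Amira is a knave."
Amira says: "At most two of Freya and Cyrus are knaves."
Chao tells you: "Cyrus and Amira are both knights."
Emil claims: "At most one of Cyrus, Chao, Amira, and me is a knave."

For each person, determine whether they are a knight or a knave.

Regardless of anyone's role, Cyrus's statement is true, so Cyrus is a knight.
With that fixed, Freya's statement is true, so Freya is a knight.
With that fixed, Amira's statement is true, so Amira is a knight.
With that fixed, Chao's statement is true, so Chao is a knight.
With that fixed, Emil's statement is true, so Emil is a knight.

Cyrus: knight, Freya: knight, Amira: knight, Chao: knight, Emil: knight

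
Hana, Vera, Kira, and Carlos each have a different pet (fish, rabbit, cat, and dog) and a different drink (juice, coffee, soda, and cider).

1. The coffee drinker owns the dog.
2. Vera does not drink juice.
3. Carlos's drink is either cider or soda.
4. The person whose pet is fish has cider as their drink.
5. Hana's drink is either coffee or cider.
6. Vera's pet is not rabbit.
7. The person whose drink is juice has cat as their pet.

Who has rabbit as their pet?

Carlos

With clues 1–5, Hana is impossible for the one with pet rabbit.
With clues 1–6, Vera is impossible for the one with pet rabbit.
With clues 1–7, Kira is impossible for the one with pet rabbit.
That leaves Carlos.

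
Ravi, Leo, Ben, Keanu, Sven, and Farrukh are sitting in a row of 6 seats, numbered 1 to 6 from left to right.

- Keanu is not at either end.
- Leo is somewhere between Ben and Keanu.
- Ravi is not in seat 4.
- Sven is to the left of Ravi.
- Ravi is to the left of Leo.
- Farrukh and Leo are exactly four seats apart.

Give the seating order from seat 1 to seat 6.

From clue 1: Keanu is in {2,3,4,5}.
From clues 1–2: Leo is in {2,3,4,5}.
From clues 1–4: Ravi is in {2,3,5,6}.
From clues 1–5: Ravi is in {2,3}.
From clues 1–6: Farrukh → seat 1, Sven → seat 2, Ravi → seat 3, Keanu → seat 4, Leo → seat 5, Ben → seat 6.

Farrukh, Sven, Ravi, Keanu, Leo, Ben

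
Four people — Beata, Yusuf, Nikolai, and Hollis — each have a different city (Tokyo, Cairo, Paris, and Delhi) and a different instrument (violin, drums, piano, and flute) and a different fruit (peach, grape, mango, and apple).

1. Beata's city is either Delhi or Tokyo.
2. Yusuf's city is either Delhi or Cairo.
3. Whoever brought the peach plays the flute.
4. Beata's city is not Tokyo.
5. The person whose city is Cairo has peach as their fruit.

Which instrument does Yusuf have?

flute

With clues 1–5, drums, piano, and violin are impossible for Yusuf's instrument.
That leaves flute.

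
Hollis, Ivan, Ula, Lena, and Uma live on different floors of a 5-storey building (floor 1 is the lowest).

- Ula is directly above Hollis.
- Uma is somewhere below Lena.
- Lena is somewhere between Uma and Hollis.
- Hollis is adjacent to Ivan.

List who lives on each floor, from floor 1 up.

From clue 1: Hollis is in {1,2,3,4}.
From clues 1–3: Hollis is in {3,4}.
From clues 1–4: Uma → floor 1, Lena → floor 2, Ivan → floor 3, Hollis → floor 4, Ula → floor 5.

Uma, Lena, Ivan, Hollis, Ula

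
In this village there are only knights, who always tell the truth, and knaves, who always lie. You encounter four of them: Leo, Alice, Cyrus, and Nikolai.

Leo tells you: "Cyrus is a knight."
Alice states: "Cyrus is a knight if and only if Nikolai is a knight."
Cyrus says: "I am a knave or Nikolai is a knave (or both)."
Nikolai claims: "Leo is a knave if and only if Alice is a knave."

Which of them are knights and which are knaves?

Consider Leo. Suppose Leo is a knave.
Then no assignment of the remaining roles makes every statement match its speaker's type — contradiction.
So Leo is a knight.
Consider Alice. Suppose Alice is a knight.
Then no assignment of the remaining roles makes every statement match its speaker's type — contradiction.
So Alice is a knave.
With that fixed, Nikolai's statement is false, so Nikolai is a knave.
With that fixed, Cyrus's statement is true, so Cyrus is a knight.

Leo: knight, Alice: knave, Cyrus: knight, Nikolai: knave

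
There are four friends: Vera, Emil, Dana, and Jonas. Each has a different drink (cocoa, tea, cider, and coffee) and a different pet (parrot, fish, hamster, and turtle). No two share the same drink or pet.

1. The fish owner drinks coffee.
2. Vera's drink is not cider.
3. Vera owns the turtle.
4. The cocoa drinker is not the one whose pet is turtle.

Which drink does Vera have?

tea

With clues 1–2, cider is impossible for Vera's drink.
With clues 1–3, coffee is impossible for Vera's drink.
With clues 1–4, cocoa is impossible for Vera's drink.
That leaves tea.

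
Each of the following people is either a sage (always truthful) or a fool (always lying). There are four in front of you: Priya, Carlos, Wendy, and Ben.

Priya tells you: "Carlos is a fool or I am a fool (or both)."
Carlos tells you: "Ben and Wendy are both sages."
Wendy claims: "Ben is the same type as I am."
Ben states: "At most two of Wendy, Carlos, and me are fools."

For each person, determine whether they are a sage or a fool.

Consider Priya. Suppose Priya is a fool.
Then Priya's own statement would have to be false, but it can't be — contradiction.
So Priya is a sage.
Consider Carlos. Suppose Carlos is a sage.
Then Priya's statement comes out false, contradicting Priya being a sage.
So Carlos is a fool.
Consider Wendy. Suppose Wendy is a sage.
Then no assignment of the remaining roles makes every statement match its speaker's type — contradiction.
So Wendy is a fool.
Consider Ben. Suppose Ben is a fool.
Then Wendy's statement comes out true, contradicting Wendy being a fool.
So Ben is a sage.

Priya: sage, Carlos: fool, Wendy: fool, Ben: sage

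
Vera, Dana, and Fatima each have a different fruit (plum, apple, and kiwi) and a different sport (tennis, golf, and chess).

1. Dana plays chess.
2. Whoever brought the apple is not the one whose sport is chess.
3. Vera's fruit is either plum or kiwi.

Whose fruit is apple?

Fatima

With clues 1–2, Dana is impossible for the one with fruit apple.
With clues 1–3, Vera is impossible for the one with fruit apple.
That leaves Fatima.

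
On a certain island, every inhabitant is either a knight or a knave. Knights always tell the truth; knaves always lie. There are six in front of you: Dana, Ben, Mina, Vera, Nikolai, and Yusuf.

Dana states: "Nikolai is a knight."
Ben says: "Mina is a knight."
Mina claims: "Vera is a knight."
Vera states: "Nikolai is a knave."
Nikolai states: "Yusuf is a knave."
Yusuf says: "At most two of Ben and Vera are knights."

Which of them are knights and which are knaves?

Dana: knave, Ben: knight, Mina: knight, Vera: knight, Nikolai: knave, Yusuf: knight

Regardless of anyone's role, Yusuf's statement is true, so Yusuf is a knight.
With that fixed, Nikolai's statement is false, so Nikolai is a knave.
With that fixed, Dana's statement is false, so Dana is a knave.
With that fixed, Vera's statement is true, so Vera is a knight.
With that fixed, Mina's statement is true, so Mina is a knight.
With that fixed, Ben's statement is true, so Ben is a knight.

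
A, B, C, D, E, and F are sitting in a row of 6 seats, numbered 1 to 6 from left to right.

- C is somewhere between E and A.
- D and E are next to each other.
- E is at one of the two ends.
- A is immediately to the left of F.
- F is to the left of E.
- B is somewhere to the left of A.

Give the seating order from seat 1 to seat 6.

B, A, F, C, D, E

From clue 1: C is in {2,3,4,5}.
From clues 1–3: D is in {2,5}.
From clues 1–4: C is in {3,4}.
From clues 1–5: D → seat 5, E → seat 6.
From clues 1–6: B → seat 1, A → seat 2, F → seat 3, C → seat 4.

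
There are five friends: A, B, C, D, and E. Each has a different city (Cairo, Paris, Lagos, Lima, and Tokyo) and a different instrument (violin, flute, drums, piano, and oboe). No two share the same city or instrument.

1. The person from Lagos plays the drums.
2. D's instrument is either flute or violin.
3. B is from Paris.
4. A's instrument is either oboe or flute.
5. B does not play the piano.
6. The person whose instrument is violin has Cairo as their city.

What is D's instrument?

With clues 1–2, drums, oboe, and piano are impossible for D's instrument.
With clues 1–6, flute is impossible for D's instrument.
That leaves violin.

violin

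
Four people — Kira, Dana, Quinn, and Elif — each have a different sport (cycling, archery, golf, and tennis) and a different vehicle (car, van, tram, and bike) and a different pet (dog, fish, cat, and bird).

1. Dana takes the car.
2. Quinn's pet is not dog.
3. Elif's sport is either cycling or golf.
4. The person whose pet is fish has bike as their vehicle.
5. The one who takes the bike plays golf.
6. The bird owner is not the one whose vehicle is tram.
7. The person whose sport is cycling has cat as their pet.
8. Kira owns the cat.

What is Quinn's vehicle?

Clue 1 rules out car for Quinn's vehicle.
With clues 1–8, bike and tram are impossible for Quinn's vehicle.
That leaves van.

van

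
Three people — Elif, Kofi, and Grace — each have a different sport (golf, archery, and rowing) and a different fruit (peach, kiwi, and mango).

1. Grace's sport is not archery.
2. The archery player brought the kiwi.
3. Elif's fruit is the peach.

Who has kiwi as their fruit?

Kofi

With clues 1–2, Grace is impossible for the one with fruit kiwi.
With clues 1–3, Elif is impossible for the one with fruit kiwi.
That leaves Kofi.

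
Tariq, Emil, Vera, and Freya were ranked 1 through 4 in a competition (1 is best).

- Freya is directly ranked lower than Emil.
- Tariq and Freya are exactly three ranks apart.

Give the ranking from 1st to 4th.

From clue 1: Emil is in {1,2,3}.
From clues 1–2: Tariq → rank 1, Vera → rank 2, Emil → rank 3, Freya → rank 4.

Tariq, Vera, Emil, Freya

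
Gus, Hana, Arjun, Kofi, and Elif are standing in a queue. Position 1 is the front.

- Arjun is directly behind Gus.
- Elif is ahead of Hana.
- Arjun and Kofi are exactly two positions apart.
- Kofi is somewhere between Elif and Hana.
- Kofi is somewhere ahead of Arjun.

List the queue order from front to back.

From clue 1: Gus is in {1,2,3,4}.
From clues 1–3: Hana is in {2,4,5}.
From clues 1–4: Hana → position 5.
From clues 1–5: Elif → position 1, Kofi → position 2, Gus → position 3, Arjun → position 4.

Elif, Kofi, Gus, Arjun, Hana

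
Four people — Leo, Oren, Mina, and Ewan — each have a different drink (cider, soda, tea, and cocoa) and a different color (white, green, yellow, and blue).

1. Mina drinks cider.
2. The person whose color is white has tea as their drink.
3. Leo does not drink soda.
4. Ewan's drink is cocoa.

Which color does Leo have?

With clues 1–4, blue, green, and yellow are impossible for Leo's color.
That leaves white.

white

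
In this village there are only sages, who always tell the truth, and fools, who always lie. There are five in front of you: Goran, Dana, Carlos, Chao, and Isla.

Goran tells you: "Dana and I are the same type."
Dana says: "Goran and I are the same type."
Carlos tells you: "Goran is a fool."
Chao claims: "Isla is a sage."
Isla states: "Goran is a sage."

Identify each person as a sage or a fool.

Goran: sage, Dana: sage, Carlos: fool, Chao: sage, Isla: sage

Consider Goran. Suppose Goran is a fool.
Then whichever role Dana has, Dana's statement has the wrong truth value — contradiction.
So Goran is a sage.
With that fixed, Carlos's statement is false, so Carlos is a fool.
With that fixed, Isla's statement is true, so Isla is a sage.
With that fixed, Chao's statement is true, so Chao is a sage.
Consider Dana. Suppose Dana is a fool.
Then Goran's statement comes out false, contradicting Goran being a sage.
So Dana is a sage.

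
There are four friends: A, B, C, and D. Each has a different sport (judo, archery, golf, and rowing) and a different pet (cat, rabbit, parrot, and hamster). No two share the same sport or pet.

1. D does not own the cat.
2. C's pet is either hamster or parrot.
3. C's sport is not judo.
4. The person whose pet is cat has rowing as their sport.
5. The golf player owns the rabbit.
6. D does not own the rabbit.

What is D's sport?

judo

With clues 1–4, rowing is impossible for D's sport.
With clues 1–5, archery is impossible for D's sport.
With clues 1–6, golf is impossible for D's sport.
That leaves judo.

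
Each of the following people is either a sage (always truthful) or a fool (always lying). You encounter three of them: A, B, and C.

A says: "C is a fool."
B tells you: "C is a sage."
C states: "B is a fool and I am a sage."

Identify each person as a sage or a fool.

A: sage, B: fool, C: fool

Consider A. Suppose A is a fool.
Then no assignment of the remaining roles makes every statement match its speaker's type — contradiction.
So A is a sage.
Consider B. Suppose B is a sage.
Then no assignment of the remaining roles makes every statement match its speaker's type — contradiction.
So B is a fool.
Consider C. Suppose C is a sage.
Then A's statement comes out false, contradicting A being a sage.
So C is a fool.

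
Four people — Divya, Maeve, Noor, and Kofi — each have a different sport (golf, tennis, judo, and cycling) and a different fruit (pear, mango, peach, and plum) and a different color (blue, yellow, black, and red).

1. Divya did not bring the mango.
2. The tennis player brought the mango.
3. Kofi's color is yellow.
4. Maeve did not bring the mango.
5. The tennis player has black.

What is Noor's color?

black

With clues 1–3, yellow is impossible for Noor's color.
With clues 1–5, blue and red are impossible for Noor's color.
That leaves black.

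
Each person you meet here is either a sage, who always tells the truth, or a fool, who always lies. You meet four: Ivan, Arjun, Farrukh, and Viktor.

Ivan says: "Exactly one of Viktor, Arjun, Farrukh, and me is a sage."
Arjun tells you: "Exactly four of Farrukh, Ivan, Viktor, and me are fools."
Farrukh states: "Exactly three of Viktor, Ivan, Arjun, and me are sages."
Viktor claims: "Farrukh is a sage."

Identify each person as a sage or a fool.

Consider Ivan. Suppose Ivan is a fool.
Then no assignment of the remaining roles makes every statement match its speaker's type — contradiction.
So Ivan is a sage.
With that fixed, Arjun's statement is false, so Arjun is a fool.
Consider Farrukh. Suppose Farrukh is a sage.
Then Ivan's statement comes out false, contradicting Ivan being a sage.
So Farrukh is a fool.
With that fixed, Viktor's statement is false, so Viktor is a fool.

Ivan: sage, Arjun: fool, Farrukh: fool, Viktor: fool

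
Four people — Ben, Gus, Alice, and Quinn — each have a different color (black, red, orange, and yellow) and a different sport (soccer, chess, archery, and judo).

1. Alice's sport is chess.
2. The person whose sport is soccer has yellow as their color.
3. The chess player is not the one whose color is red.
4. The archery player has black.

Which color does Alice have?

orange

With clues 1–2, yellow is impossible for Alice's color.
With clues 1–3, red is impossible for Alice's color.
With clues 1–4, black is impossible for Alice's color.
That leaves orange.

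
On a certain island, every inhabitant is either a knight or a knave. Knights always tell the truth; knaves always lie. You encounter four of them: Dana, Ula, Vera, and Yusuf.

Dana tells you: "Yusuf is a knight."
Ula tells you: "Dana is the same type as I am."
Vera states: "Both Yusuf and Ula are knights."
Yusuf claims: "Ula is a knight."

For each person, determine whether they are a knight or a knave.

Dana: knight, Ula: knight, Vera: knight, Yusuf: knight

Consider Dana. Suppose Dana is a knave.
Then whichever role Ula has, Ula's statement has the wrong truth value — contradiction.
So Dana is a knight.
Consider Ula. Suppose Ula is a knave.
Then no assignment of the remaining roles makes every statement match its speaker's type — contradiction.
So Ula is a knight.
With that fixed, Yusuf's statement is true, so Yusuf is a knight.
With that fixed, Vera's statement is true, so Vera is a knight.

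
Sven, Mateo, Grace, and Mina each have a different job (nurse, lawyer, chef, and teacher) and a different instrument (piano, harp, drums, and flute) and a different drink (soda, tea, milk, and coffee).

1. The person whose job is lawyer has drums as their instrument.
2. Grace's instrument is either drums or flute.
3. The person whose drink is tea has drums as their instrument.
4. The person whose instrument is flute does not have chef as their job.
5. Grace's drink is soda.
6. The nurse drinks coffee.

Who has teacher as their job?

With clues 1–6, Mateo, Mina, and Sven are impossible for the one with job teacher.
That leaves Grace.

Grace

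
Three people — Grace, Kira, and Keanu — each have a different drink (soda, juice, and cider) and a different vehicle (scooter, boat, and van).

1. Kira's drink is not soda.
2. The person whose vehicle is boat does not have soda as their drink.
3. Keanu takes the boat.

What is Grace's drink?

soda

With clues 1–3, cider and juice are impossible for Grace's drink.
That leaves soda.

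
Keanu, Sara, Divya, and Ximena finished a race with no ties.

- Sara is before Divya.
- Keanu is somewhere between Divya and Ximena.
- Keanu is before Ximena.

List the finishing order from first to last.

Sara, Divya, Keanu, Ximena

From clue 1: Sara is in {1,2,3}.
From clues 1–2: Keanu is in {2,3}.
From clues 1–3: Sara → place 1, Divya → place 2, Keanu → place 3, Ximena → place 4.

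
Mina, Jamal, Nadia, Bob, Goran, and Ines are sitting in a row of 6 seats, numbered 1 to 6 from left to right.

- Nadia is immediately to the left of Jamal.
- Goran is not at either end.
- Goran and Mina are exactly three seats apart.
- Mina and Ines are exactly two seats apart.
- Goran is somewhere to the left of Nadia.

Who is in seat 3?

With clues 1–3, Mina is ruled out for seat 3.
With clues 1–4, Bob, Jamal, and Nadia are ruled out for seat 3.
With clues 1–5, Goran is ruled out for seat 3.
So seat 3 is Ines.

Ines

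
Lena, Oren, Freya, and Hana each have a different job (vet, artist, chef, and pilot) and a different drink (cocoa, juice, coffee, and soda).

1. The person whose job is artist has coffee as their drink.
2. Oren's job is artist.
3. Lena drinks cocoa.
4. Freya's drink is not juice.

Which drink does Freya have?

With clues 1–2, coffee is impossible for Freya's drink.
With clues 1–3, cocoa is impossible for Freya's drink.
With clues 1–4, juice is impossible for Freya's drink.
That leaves soda.

soda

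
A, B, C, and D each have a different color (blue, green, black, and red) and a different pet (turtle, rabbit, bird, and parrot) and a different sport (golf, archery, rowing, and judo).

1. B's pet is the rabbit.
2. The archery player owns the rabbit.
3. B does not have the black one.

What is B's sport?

archery

With clues 1–2, golf, judo, and rowing are impossible for B's sport.
That leaves archery.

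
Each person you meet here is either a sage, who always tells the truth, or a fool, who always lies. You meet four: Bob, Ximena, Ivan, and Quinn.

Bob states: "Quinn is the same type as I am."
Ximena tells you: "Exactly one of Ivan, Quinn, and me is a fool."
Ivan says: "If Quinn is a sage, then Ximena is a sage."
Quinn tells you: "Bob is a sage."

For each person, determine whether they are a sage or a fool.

Bob: sage, Ximena: fool, Ivan: fool, Quinn: sage

Consider Bob. Suppose Bob is a fool.
Then no assignment of the remaining roles makes every statement match its speaker's type — contradiction.
So Bob is a sage.
With that fixed, Quinn's statement is true, so Quinn is a sage.
Consider Ximena. Suppose Ximena is a sage.
Then no assignment of the remaining roles makes every statement match its speaker's type — contradiction.
So Ximena is a fool.
With that fixed, Ivan's statement is false, so Ivan is a fool.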